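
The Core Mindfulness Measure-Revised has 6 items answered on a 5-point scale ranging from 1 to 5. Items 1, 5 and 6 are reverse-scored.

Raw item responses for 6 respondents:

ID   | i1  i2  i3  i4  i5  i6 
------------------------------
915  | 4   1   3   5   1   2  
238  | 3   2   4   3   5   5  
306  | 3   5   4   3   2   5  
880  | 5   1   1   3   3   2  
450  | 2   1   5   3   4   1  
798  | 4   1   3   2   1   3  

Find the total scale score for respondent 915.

20

Respondent 915 raw: 4, 1, 3, 5, 1, 2.
Reverse-coded (reverse-coded value = 6 − response):
  item 1: 6 − 4 = 2
  item 2: 1
  item 3: 3
  item 4: 5
  item 5: 6 − 1 = 5
  item 6: 6 − 2 = 4
Sum = 2 + 1 + 3 + 5 + 5 + 4 = 20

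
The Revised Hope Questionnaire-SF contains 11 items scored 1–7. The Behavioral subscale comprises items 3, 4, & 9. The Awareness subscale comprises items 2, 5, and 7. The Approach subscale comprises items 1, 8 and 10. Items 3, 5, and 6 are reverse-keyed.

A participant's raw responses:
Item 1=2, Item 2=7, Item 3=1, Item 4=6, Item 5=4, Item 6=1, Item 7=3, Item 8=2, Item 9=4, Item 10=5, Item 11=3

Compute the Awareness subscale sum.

14

Awareness items: 2, 5, 7.
Of these, item 5 is reverse-keyed; on a 1–7 scale, reversed = 8 − raw.
  item 2: 7
  item 5: 8 − 4 = 4
  item 7: 3
Sum = 7 + 4 + 3 = 14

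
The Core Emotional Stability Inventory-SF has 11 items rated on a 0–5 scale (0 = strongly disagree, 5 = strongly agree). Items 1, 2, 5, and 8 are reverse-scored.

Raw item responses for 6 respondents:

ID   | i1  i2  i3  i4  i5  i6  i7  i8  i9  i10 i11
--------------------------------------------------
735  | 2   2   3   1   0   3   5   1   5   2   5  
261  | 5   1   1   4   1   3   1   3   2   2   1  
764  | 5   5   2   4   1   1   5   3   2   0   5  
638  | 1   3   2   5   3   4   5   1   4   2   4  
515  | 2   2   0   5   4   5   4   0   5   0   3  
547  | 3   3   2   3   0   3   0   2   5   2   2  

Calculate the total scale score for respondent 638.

Respondent 638 raw: 1, 3, 2, 5, 3, 4, 5, 1, 4, 2, 4.
Reverse-coded (reversed = (0+5) − raw = 5 − raw):
  item 1: 5 − 1 = 4
  item 2: 5 − 3 = 2
  item 3: 2
  item 4: 5
  item 5: 5 − 3 = 2
  item 6: 4
  item 7: 5
  item 8: 5 − 1 = 4
  item 9: 4
  item 10: 2
  item 11: 4
Sum = 4 + 2 + 2 + 5 + 2 + 4 + 5 + 4 + 4 + 2 + 4 = 38

38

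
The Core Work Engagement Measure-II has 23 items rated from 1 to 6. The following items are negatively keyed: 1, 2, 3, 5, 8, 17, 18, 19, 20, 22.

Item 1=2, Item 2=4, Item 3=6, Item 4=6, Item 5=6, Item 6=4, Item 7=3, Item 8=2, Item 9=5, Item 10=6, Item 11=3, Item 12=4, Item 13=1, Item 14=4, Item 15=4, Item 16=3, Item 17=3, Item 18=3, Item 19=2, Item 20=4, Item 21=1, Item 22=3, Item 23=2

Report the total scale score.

81

Reversing items 1, 2, 3, 5, 8, 17, 18, 19, 20, & 22 with 7 − raw:
Total = (7−2) + (7−4) + (7−6) + 6 + (7−6) + 4 + 3 + (7−2) + 5 + 6 + 3 + 4 + 1 + 4 + 4 + 3 + (7−3) + (7−3) + (7−2) + (7−4) + 1 + (7−3) + 2
      = 5 + 3 + 1 + 6 + 1 + 4 + 3 + 5 + 5 + 6 + 3 + 4 + 1 + 4 + 4 + 3 + 4 + 4 + 5 + 3 + 1 + 4 + 2 = 81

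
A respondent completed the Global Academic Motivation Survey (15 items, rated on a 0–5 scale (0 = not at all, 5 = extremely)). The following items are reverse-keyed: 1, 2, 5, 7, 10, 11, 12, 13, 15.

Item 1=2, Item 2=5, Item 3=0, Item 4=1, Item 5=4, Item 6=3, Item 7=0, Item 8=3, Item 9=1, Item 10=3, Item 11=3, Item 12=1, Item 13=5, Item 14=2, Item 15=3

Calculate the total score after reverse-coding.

29

Raw sum = 36. Reverse-keyed items: 1, 2, 5, 7, 10, 11, 12, 13, 15; their raw sum = 26.
Each reversal replaces raw with 5 − raw, changing the total by 5 − 2·raw per item.
Total = 36 + 9·5 − 2·26 = 36 + 45 − 52 = 29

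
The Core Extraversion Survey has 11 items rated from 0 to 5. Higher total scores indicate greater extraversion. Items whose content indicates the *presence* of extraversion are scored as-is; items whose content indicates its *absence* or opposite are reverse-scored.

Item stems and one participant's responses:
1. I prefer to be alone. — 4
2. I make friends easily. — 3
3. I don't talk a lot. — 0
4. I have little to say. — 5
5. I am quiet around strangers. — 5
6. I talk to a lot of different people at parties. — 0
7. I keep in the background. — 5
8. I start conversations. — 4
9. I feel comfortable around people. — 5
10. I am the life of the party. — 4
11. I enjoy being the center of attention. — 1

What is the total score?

23

Items 1, 3, 4, 5, 7 describe the absence/opposite of extraversion → reverse-score.
reversed = (0+5) − raw = 5 − raw.
  item 1: 5 − 4 = 1
  item 2: 3
  item 3: 5 − 0 = 5
  item 4: 5 − 5 = 0
  item 5: 5 − 5 = 0
  item 6: 0
  item 7: 5 − 5 = 0
  item 8: 4
  item 9: 5
  item 10: 4
  item 11: 1
Total = 1 + 3 + 5 + 0 + 0 + 0 + 0 + 4 + 5 + 4 + 1 = 23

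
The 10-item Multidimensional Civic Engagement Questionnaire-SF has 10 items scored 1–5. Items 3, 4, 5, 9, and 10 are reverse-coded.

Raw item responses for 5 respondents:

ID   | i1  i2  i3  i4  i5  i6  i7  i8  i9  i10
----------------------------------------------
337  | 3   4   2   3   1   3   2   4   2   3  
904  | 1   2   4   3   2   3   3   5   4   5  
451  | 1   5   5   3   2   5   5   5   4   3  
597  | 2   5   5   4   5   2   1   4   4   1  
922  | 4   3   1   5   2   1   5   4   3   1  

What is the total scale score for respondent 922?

35

Respondent 922 raw: 4, 3, 1, 5, 2, 1, 5, 4, 3, 1.
Reverse-coded (reverse-coded value = 6 − response):
  item 1: 4
  item 2: 3
  item 3: 6 − 1 = 5
  item 4: 6 − 5 = 1
  item 5: 6 − 2 = 4
  item 6: 1
  item 7: 5
  item 8: 4
  item 9: 6 − 3 = 3
  item 10: 6 − 1 = 5
Sum = 4 + 3 + 5 + 1 + 4 + 1 + 5 + 4 + 3 + 5 = 35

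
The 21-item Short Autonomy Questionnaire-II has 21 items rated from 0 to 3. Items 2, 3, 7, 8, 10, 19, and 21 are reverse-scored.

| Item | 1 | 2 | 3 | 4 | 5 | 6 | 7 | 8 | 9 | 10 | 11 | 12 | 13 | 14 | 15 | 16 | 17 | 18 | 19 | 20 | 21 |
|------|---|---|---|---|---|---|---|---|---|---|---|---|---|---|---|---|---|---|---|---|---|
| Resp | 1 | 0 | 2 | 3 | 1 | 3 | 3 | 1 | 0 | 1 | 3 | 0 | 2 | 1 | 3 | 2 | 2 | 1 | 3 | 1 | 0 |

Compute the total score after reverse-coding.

Reversing items 2, 3, 7, 8, 10, 19 and 21 with 3 − raw:
Total = 1 + (3−0) + (3−2) + 3 + 1 + 3 + (3−3) + (3−1) + 0 + (3−1) + 3 + 0 + 2 + 1 + 3 + 2 + 2 + 1 + (3−3) + 1 + (3−0)
      = 1 + 3 + 1 + 3 + 1 + 3 + 0 + 2 + 0 + 2 + 3 + 0 + 2 + 1 + 3 + 2 + 2 + 1 + 0 + 1 + 3 = 34

34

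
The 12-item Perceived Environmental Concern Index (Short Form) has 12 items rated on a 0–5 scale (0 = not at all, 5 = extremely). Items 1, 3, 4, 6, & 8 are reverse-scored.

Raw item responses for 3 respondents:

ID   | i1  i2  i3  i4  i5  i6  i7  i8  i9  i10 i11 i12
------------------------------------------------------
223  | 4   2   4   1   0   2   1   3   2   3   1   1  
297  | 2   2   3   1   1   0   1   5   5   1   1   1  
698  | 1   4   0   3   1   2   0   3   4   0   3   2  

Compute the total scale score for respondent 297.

26

Respondent 297 raw: 2, 2, 3, 1, 1, 0, 1, 5, 5, 1, 1, 1.
Reverse-coded (reverse-coded value = 5 − response):
  item 1: 5 − 2 = 3
  item 2: 2
  item 3: 5 − 3 = 2
  item 4: 5 − 1 = 4
  item 5: 1
  item 6: 5 − 0 = 5
  item 7: 1
  item 8: 5 − 5 = 0
  item 9: 5
  item 10: 1
  item 11: 1
  item 12: 1
Sum = 3 + 2 + 2 + 4 + 1 + 5 + 1 + 0 + 5 + 1 + 1 + 1 = 26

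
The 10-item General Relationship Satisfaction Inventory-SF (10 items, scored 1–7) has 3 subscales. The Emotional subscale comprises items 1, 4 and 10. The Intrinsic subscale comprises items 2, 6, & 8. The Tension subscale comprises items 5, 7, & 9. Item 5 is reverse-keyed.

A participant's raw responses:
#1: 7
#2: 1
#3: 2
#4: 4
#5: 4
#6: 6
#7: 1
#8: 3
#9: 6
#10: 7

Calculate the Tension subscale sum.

Tension items: 5, 7, 9.
Of these, item 5 is reverse-keyed; reverse-coded value = 8 − response.
  item 5: 8 − 4 = 4
  item 7: 1
  item 9: 6
Sum = 4 + 1 + 6 = 11

11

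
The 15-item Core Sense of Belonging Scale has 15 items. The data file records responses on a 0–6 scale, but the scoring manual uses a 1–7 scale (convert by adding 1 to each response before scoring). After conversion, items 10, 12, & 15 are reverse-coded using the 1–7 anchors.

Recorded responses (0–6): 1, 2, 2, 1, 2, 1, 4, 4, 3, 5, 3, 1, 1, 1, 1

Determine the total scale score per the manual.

Convert to 1–7: 2, 3, 3, 2, 3, 2, 5, 5, 4, 6, 4, 2, 2, 2, 2
Reverse-coded (on a 1–7 scale, reversed = 8 − raw):
  item 10: 8 − 6 = 2
  item 12: 8 − 2 = 6
  item 15: 8 − 2 = 6
Scored: 2, 3, 3, 2, 3, 2, 5, 5, 4, 2, 4, 6, 2, 2, 6
Total = 51

51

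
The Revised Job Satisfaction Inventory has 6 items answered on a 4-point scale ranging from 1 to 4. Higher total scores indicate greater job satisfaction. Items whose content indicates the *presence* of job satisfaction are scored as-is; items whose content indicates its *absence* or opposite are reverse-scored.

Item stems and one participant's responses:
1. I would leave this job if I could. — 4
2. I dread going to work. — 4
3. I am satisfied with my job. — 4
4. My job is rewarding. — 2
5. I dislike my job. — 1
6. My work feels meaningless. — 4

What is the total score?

Items 1, 2, 5, 6 describe the absence/opposite of job satisfaction → reverse-score.
reversed = (1+4) − raw = 5 − raw.
  item 1: 5 − 4 = 1
  item 2: 5 − 4 = 1
  item 3: 4
  item 4: 2
  item 5: 5 − 1 = 4
  item 6: 5 − 4 = 1
Total = 1 + 1 + 4 + 2 + 4 + 1 = 13

13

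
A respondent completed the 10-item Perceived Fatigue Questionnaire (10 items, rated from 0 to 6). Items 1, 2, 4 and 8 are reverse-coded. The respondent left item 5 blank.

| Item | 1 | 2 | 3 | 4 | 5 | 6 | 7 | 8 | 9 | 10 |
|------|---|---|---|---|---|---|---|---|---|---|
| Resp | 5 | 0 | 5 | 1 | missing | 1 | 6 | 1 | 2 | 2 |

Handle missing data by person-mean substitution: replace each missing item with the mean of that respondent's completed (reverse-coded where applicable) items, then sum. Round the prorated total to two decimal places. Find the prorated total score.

Reverse-coded (on a 0–6 scale, reversed = 6 − raw):
  item 1: 6 − 5 = 1
  item 2: 6 − 0 = 6
  item 4: 6 − 1 = 5
  item 8: 6 − 1 = 5
Completed scored items (9 of 10): 1, 6, 5, 5, 1, 6, 5, 2, 2; sum = 33.
Person mean = 33 / 9 ≈ 3.6667
Prorated total = (33 / 9) × 10 = 36.67 (to 2 dp)

36.67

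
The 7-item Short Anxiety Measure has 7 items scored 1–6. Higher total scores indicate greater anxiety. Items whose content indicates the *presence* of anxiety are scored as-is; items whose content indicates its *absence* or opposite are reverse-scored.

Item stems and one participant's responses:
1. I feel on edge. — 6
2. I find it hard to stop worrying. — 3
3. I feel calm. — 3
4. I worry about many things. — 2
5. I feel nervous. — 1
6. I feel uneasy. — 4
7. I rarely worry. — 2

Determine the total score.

25

Items 3, 7 describe the absence/opposite of anxiety → reverse-score.
reversed = (1+6) − raw = 7 − raw.
  item 1: 6
  item 2: 3
  item 3: 7 − 3 = 4
  item 4: 2
  item 5: 1
  item 6: 4
  item 7: 7 − 2 = 5
Total = 6 + 3 + 4 + 2 + 1 + 4 + 5 = 25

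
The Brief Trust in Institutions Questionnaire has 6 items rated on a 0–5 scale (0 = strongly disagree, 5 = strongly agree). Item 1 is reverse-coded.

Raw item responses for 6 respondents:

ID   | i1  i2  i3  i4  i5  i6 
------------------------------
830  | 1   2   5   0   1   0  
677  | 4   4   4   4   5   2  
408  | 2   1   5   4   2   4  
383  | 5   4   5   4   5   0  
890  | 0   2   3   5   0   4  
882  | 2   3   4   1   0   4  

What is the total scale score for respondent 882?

Respondent 882 raw: 2, 3, 4, 1, 0, 4.
Reverse-coded (on a 0–5 scale, reversed = 5 − raw):
  item 1: 5 − 2 = 3
  item 2: 3
  item 3: 4
  item 4: 1
  item 5: 0
  item 6: 4
Sum = 3 + 3 + 4 + 1 + 0 + 4 = 15

15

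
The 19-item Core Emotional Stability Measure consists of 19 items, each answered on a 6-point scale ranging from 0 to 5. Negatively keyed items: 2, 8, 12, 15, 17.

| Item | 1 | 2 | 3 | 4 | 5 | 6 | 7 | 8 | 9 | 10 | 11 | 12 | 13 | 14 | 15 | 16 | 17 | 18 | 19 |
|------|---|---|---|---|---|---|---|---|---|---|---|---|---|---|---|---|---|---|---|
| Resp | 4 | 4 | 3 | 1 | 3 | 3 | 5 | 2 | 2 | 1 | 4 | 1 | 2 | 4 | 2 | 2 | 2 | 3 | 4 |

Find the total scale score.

Raw sum = 52. Negatively keyed items: 2, 8, 12, 15, 17; their raw sum = 11.
Each reversal replaces raw with 5 − raw, changing the total by 5 − 2·raw per item.
Total = 52 + 5·5 − 2·11 = 52 + 25 − 22 = 55

55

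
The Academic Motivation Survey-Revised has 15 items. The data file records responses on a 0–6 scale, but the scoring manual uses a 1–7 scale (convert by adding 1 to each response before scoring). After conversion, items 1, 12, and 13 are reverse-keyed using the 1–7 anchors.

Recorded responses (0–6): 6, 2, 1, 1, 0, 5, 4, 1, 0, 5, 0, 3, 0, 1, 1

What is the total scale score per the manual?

45

Convert to 1–7: 7, 3, 2, 2, 1, 6, 5, 2, 1, 6, 1, 4, 1, 2, 2
Reverse-coded (on a 1–7 scale, reversed = 8 − raw):
  item 1: 8 − 7 = 1
  item 12: 8 − 4 = 4
  item 13: 8 − 1 = 7
Scored: 1, 3, 2, 2, 1, 6, 5, 2, 1, 6, 1, 4, 7, 2, 2
Total = 45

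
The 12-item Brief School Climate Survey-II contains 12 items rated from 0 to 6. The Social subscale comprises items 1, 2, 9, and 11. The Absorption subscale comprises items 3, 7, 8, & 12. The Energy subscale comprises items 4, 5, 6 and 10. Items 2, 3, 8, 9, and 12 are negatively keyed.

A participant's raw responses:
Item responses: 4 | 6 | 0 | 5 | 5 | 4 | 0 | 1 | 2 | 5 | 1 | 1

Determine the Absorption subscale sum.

Absorption items: 3, 7, 8, 12.
Of these, items 3, 8, & 12 are negatively keyed; reversed = (0+6) − raw = 6 − raw.
  item 3: 6 − 0 = 6
  item 7: 0
  item 8: 6 − 1 = 5
  item 12: 6 − 1 = 5
Sum = 6 + 0 + 5 + 5 = 16

16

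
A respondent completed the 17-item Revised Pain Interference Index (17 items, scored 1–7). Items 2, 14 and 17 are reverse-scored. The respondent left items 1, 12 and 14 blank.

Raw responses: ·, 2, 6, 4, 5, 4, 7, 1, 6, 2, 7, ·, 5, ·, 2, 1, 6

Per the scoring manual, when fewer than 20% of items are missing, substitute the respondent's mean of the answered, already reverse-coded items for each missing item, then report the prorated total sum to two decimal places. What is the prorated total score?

70.43

Reverse-coded (reverse-coded value = 8 − response):
  item 2: 8 − 2 = 6
  item 17: 8 − 6 = 2
Completed scored items (14 of 17): 6, 6, 4, 5, 4, 7, 1, 6, 2, 7, 5, 2, 1, 2; sum = 58.
Person mean = 58 / 14 ≈ 4.1429
Prorated total = (58 / 14) × 17 = 70.43 (to 2 dp)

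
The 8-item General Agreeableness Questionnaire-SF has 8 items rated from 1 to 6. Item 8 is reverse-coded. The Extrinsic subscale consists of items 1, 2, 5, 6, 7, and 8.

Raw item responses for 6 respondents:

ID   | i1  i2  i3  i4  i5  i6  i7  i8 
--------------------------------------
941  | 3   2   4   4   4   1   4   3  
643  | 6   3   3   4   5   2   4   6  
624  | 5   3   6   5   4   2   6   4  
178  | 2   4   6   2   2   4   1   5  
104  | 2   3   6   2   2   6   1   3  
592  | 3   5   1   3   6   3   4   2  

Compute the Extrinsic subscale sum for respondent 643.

21

Respondent 643 raw: 6, 3, 3, 4, 5, 2, 4, 6.
Extrinsic items: 1, 2, 5, 6, 7, 8.
Reverse-coded (reverse-coded value = 7 − response):
  item 1: 6
  item 2: 3
  item 5: 5
  item 6: 2
  item 7: 4
  item 8: 7 − 6 = 1
Sum = 6 + 3 + 5 + 2 + 4 + 1 = 21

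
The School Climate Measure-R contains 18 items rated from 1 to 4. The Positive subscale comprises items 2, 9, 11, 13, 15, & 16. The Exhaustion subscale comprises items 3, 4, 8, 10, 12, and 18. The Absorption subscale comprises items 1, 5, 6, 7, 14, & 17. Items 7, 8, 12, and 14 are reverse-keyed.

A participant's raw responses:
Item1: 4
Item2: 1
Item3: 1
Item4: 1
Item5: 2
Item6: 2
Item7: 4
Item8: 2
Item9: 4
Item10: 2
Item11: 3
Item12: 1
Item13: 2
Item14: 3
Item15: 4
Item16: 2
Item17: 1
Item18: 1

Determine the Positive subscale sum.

Positive items: 2, 9, 11, 13, 15, 16.
  item 2: 1
  item 9: 4
  item 11: 3
  item 13: 2
  item 15: 4
  item 16: 2
Sum = 1 + 4 + 3 + 2 + 4 + 2 = 16

16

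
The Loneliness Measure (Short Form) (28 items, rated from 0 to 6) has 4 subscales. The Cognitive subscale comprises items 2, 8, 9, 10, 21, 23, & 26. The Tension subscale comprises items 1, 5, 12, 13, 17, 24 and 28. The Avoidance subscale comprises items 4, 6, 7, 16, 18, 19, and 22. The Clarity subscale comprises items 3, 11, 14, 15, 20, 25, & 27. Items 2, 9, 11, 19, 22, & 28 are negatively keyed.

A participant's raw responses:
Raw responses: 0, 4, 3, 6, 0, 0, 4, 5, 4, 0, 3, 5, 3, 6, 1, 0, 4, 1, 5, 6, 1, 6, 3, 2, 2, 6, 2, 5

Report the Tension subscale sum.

15

Tension items: 1, 5, 12, 13, 17, 24, 28.
Of these, item 28 is negatively keyed; reverse-coded value = 6 − response.
  item 1: 0
  item 5: 0
  item 12: 5
  item 13: 3
  item 17: 4
  item 24: 2
  item 28: 6 − 5 = 1
Sum = 0 + 0 + 5 + 3 + 4 + 2 + 1 = 15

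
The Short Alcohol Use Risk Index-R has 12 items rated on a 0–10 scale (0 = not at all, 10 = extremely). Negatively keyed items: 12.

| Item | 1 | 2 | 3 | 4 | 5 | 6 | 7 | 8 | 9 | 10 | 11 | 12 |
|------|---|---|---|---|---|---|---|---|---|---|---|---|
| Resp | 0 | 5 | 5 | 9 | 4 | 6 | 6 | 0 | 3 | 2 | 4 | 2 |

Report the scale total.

Raw sum = 46. Negatively keyed items: 12; their raw sum = 2.
Each reversal replaces raw with 10 − raw, changing the total by 10 − 2·raw per item.
Total = 46 + 1·10 − 2·2 = 46 + 10 − 4 = 52

52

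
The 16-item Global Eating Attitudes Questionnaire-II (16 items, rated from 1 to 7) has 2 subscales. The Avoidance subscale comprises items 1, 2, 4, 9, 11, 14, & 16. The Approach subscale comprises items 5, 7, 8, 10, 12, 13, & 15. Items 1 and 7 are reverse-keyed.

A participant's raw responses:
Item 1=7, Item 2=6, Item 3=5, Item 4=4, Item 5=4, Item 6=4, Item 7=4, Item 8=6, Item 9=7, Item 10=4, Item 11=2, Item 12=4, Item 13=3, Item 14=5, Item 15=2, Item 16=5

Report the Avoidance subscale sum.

30

Avoidance items: 1, 2, 4, 9, 11, 14, 16.
Of these, item 1 is reverse-keyed; reversed = (1+7) − raw = 8 − raw.
  item 1: 8 − 7 = 1
  item 2: 6
  item 4: 4
  item 9: 7
  item 11: 2
  item 14: 5
  item 16: 5
Sum = 1 + 6 + 4 + 7 + 2 + 5 + 5 = 30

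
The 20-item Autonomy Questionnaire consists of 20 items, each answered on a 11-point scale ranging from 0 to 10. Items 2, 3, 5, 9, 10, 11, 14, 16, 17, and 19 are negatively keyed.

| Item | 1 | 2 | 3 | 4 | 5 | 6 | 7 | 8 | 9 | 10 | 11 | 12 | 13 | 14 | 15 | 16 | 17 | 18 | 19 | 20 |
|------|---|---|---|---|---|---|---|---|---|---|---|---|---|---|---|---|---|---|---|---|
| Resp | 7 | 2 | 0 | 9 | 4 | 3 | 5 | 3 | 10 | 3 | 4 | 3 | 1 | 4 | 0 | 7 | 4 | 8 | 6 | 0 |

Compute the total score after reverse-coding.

95

Reversing items 2, 3, 5, 9, 10, 11, 14, 16, 17, and 19 with 10 − raw:
Total = 7 + (10−2) + (10−0) + 9 + (10−4) + 3 + 5 + 3 + (10−10) + (10−3) + (10−4) + 3 + 1 + (10−4) + 0 + (10−7) + (10−4) + 8 + (10−6) + 0
      = 7 + 8 + 10 + 9 + 6 + 3 + 5 + 3 + 0 + 7 + 6 + 3 + 1 + 6 + 0 + 3 + 6 + 8 + 4 + 0 = 95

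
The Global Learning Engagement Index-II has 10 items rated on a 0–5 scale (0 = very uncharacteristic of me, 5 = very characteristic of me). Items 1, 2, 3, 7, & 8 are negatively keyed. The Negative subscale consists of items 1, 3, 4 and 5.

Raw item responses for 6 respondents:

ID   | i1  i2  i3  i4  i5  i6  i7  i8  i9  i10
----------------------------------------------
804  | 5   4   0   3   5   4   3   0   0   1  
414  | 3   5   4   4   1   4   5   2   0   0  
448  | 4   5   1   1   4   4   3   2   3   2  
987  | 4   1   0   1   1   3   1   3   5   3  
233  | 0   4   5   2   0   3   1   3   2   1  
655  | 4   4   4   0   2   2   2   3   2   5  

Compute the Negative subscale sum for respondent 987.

Respondent 987 raw: 4, 1, 0, 1, 1, 3, 1, 3, 5, 3.
Negative items: 1, 3, 4, 5.
Reverse-coded (on a 0–5 scale, reversed = 5 − raw):
  item 1: 5 − 4 = 1
  item 3: 5 − 0 = 5
  item 4: 1
  item 5: 1
Sum = 1 + 5 + 1 + 1 = 8

8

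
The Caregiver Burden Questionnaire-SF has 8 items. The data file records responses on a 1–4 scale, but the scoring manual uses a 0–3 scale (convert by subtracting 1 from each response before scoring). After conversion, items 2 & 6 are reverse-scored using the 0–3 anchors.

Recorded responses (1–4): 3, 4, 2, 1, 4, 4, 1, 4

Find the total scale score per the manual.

9

Convert to 0–3: 2, 3, 1, 0, 3, 3, 0, 3
Reverse-coded (reverse-coded value = 3 − response):
  item 2: 3 − 3 = 0
  item 6: 3 − 3 = 0
Scored: 2, 0, 1, 0, 3, 0, 0, 3
Total = 9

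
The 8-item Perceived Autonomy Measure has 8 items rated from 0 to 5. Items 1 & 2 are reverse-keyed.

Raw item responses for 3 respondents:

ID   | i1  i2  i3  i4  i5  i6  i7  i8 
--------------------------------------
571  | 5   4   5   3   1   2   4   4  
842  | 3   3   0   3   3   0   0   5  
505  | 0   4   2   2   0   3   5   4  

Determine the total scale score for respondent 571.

20

Respondent 571 raw: 5, 4, 5, 3, 1, 2, 4, 4.
Reverse-coded (reverse-coded value = 5 − response):
  item 1: 5 − 5 = 0
  item 2: 5 − 4 = 1
  item 3: 5
  item 4: 3
  item 5: 1
  item 6: 2
  item 7: 4
  item 8: 4
Sum = 0 + 1 + 5 + 3 + 1 + 2 + 4 + 4 = 20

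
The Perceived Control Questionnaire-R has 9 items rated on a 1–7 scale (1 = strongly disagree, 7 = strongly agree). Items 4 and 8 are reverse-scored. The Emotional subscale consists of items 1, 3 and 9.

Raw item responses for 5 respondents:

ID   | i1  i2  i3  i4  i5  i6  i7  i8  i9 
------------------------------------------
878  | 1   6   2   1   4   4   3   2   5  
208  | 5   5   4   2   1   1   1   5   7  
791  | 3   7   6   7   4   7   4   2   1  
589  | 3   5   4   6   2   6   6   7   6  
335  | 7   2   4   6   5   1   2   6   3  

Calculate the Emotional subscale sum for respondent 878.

8

Respondent 878 raw: 1, 6, 2, 1, 4, 4, 3, 2, 5.
Emotional items: 1, 3, 9.
Reverse-coded (reverse-coded value = 8 − response):
  item 1: 1
  item 3: 2
  item 9: 5
Sum = 1 + 2 + 5 = 8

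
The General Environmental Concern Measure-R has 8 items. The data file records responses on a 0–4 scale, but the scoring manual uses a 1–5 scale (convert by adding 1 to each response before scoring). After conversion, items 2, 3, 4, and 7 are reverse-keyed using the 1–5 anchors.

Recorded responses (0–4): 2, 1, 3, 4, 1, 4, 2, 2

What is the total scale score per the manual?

Convert to 1–5: 3, 2, 4, 5, 2, 5, 3, 3
Reverse-coded (on a 1–5 scale, reversed = 6 − raw):
  item 2: 6 − 2 = 4
  item 3: 6 − 4 = 2
  item 4: 6 − 5 = 1
  item 7: 6 − 3 = 3
Scored: 3, 4, 2, 1, 2, 5, 3, 3
Total = 23

23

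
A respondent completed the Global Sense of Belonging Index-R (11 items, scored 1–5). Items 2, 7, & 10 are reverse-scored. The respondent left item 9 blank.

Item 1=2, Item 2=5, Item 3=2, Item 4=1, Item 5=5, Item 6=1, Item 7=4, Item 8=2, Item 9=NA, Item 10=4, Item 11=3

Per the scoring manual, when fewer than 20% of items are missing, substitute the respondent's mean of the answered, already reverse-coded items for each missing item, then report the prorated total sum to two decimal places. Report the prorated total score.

23.10

Reverse-coded (on a 1–5 scale, reversed = 6 − raw):
  item 2: 6 − 5 = 1
  item 7: 6 − 4 = 2
  item 10: 6 − 4 = 2
Completed scored items (10 of 11): 2, 1, 2, 1, 5, 1, 2, 2, 2, 3; sum = 21.
Person mean = 21 / 10 ≈ 2.1000
Prorated total = (21 / 10) × 11 = 23.10 (to 2 dp)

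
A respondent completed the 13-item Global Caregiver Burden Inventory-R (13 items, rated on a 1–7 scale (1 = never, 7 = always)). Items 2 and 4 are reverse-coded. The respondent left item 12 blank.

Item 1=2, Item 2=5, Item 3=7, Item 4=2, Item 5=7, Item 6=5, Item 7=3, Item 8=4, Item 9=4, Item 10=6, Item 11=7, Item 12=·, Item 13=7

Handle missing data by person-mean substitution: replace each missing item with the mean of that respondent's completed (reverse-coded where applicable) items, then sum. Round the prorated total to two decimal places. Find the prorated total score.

Reverse-coded (on a 1–7 scale, reversed = 8 − raw):
  item 2: 8 − 5 = 3
  item 4: 8 − 2 = 6
Completed scored items (12 of 13): 2, 3, 7, 6, 7, 5, 3, 4, 4, 6, 7, 7; sum = 61.
Person mean = 61 / 12 ≈ 5.0833
Prorated total = (61 / 12) × 13 = 66.08 (to 2 dp)

66.08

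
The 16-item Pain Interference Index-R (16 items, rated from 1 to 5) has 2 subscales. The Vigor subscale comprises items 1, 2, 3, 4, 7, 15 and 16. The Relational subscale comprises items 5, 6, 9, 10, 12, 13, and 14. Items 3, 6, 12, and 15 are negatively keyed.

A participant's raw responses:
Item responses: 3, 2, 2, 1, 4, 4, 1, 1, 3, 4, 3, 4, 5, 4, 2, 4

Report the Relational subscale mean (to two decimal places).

Relational items: 5, 6, 9, 10, 12, 13, 14.
Of these, items 6 and 12 are negatively keyed; on a 1–5 scale, reversed = 6 − raw.
  item 5: 4
  item 6: 6 − 4 = 2
  item 9: 3
  item 10: 4
  item 12: 6 − 4 = 2
  item 13: 5
  item 14: 4
Sum = 4 + 2 + 3 + 4 + 2 + 5 + 4 = 24
Mean = 24 / 7 = 3.43

3.43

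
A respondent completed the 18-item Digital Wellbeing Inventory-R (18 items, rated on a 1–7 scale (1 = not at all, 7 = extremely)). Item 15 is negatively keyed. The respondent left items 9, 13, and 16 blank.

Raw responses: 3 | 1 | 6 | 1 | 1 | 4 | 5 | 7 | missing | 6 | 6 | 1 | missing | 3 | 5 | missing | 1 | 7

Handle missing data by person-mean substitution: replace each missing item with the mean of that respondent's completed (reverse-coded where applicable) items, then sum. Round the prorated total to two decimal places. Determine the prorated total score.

66.00

Reverse-coded (reverse-coded value = 8 − response):
  item 15: 8 − 5 = 3
Completed scored items (15 of 18): 3, 1, 6, 1, 1, 4, 5, 7, 6, 6, 1, 3, 3, 1, 7; sum = 55.
Person mean = 55 / 15 ≈ 3.6667
Prorated total = (55 / 15) × 18 = 66.00 (to 2 dp)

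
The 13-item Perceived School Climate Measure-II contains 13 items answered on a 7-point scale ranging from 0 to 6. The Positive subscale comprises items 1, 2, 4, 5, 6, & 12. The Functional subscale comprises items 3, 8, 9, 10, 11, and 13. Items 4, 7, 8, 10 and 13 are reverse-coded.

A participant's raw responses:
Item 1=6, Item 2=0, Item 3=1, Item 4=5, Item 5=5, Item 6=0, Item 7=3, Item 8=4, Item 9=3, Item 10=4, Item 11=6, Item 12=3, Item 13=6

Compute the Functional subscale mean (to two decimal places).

Functional items: 3, 8, 9, 10, 11, 13.
Of these, items 8, 10 and 13 are reverse-coded; reverse-coded value = 6 − response.
  item 3: 1
  item 8: 6 − 4 = 2
  item 9: 3
  item 10: 6 − 4 = 2
  item 11: 6
  item 13: 6 − 6 = 0
Sum = 1 + 2 + 3 + 2 + 6 + 0 = 14
Mean = 14 / 6 = 2.33

2.33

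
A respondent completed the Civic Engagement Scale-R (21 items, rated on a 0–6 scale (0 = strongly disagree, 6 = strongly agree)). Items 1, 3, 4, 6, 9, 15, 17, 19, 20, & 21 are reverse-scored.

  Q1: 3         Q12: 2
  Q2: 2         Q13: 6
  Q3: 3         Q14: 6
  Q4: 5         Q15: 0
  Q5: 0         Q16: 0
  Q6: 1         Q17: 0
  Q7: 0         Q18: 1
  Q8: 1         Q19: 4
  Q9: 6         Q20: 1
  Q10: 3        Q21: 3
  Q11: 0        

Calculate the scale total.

Apply reverse scoring (reverse-coded value = 6 − response):
  item 1: 6 − 3 = 3
  item 3: 6 − 3 = 3
  item 4: 6 − 5 = 1
  item 6: 6 − 1 = 5
  item 9: 6 − 6 = 0
  item 15: 6 − 0 = 6
  item 17: 6 − 0 = 6
  item 19: 6 − 4 = 2
  item 20: 6 − 1 = 5
  item 21: 6 − 3 = 3
Scored items: 3, 2, 3, 1, 0, 5, 0, 1, 0, 3, 0, 2, 6, 6, 6, 0, 6, 1, 2, 5, 3
Total = 3 + 2 + 3 + 1 + 0 + 5 + 0 + 1 + 0 + 3 + 0 + 2 + 6 + 6 + 6 + 0 + 6 + 1 + 2 + 5 + 3 = 55

55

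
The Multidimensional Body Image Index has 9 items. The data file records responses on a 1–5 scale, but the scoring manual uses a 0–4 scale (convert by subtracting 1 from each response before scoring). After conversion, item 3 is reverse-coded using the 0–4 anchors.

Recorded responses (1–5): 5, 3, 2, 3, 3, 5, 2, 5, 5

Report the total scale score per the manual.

Convert to 0–4: 4, 2, 1, 2, 2, 4, 1, 4, 4
Reverse-coded (reversed = (0+4) − raw = 4 − raw):
  item 3: 4 − 1 = 3
Scored: 4, 2, 3, 2, 2, 4, 1, 4, 4
Total = 26

26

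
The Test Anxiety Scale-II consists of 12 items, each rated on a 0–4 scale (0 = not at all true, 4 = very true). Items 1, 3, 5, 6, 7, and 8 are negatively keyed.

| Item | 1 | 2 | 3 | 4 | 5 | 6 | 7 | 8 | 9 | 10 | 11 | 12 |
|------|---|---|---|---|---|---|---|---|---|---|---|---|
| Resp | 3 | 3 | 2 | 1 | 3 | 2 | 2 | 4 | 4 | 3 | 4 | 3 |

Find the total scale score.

Reversing items 1, 3, 5, 6, 7, & 8 with 4 − raw:
Total = (4−3) + 3 + (4−2) + 1 + (4−3) + (4−2) + (4−2) + (4−4) + 4 + 3 + 4 + 3
      = 1 + 3 + 2 + 1 + 1 + 2 + 2 + 0 + 4 + 3 + 4 + 3 = 26

26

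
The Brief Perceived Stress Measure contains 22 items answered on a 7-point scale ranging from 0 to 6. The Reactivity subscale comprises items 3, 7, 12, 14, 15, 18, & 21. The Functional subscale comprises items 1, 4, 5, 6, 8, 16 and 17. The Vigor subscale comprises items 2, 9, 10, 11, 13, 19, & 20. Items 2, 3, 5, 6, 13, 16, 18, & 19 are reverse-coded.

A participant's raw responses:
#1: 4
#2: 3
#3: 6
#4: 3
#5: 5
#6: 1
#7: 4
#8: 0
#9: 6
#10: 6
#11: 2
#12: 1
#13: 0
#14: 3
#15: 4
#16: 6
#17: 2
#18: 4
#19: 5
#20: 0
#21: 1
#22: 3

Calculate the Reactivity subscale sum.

Reactivity items: 3, 7, 12, 14, 15, 18, 21.
Of these, items 3 and 18 are reverse-coded; reversed = (0+6) − raw = 6 − raw.
  item 3: 6 − 6 = 0
  item 7: 4
  item 12: 1
  item 14: 3
  item 15: 4
  item 18: 6 − 4 = 2
  item 21: 1
Sum = 0 + 4 + 1 + 3 + 4 + 2 + 1 = 15

15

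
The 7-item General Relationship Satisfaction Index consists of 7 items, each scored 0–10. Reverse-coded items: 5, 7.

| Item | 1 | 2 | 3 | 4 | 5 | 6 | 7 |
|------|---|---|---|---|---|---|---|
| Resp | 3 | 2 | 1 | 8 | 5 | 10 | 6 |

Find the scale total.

Reversing items 5 and 7 with 10 − raw:
Total = 3 + 2 + 1 + 8 + (10−5) + 10 + (10−6)
      = 3 + 2 + 1 + 8 + 5 + 10 + 4 = 33

33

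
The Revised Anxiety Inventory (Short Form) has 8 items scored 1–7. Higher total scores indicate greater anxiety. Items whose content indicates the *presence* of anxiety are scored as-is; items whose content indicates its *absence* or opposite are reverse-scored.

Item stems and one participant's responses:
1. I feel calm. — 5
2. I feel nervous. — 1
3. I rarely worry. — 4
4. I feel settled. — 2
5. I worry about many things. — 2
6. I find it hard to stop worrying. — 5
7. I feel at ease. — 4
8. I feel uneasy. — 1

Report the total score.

Items 1, 3, 4, 7 describe the absence/opposite of anxiety → reverse-score.
on a 1–7 scale, reversed = 8 − raw.
  item 1: 8 − 5 = 3
  item 2: 1
  item 3: 8 − 4 = 4
  item 4: 8 − 2 = 6
  item 5: 2
  item 6: 5
  item 7: 8 − 4 = 4
  item 8: 1
Total = 3 + 1 + 4 + 6 + 2 + 5 + 4 + 1 = 26

26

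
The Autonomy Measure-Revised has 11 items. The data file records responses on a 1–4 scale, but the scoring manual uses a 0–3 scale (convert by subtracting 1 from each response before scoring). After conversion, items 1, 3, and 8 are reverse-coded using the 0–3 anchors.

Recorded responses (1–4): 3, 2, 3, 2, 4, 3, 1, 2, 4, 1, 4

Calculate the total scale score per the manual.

17

Convert to 0–3: 2, 1, 2, 1, 3, 2, 0, 1, 3, 0, 3
Reverse-coded (reversed = (0+3) − raw = 3 − raw):
  item 1: 3 − 2 = 1
  item 3: 3 − 2 = 1
  item 8: 3 − 1 = 2
Scored: 1, 1, 1, 1, 3, 2, 0, 2, 3, 0, 3
Total = 17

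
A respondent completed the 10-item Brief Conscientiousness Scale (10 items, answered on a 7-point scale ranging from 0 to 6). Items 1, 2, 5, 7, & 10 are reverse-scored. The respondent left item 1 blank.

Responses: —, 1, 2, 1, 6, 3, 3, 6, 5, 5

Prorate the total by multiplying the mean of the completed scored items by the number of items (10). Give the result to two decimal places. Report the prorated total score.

Reverse-coded (reverse-coded value = 6 − response):
  item 2: 6 − 1 = 5
  item 5: 6 − 6 = 0
  item 7: 6 − 3 = 3
  item 10: 6 − 5 = 1
Completed scored items (9 of 10): 5, 2, 1, 0, 3, 3, 6, 5, 1; sum = 26.
Person mean = 26 / 9 ≈ 2.8889
Prorated total = (26 / 9) × 10 = 28.89 (to 2 dp)

28.89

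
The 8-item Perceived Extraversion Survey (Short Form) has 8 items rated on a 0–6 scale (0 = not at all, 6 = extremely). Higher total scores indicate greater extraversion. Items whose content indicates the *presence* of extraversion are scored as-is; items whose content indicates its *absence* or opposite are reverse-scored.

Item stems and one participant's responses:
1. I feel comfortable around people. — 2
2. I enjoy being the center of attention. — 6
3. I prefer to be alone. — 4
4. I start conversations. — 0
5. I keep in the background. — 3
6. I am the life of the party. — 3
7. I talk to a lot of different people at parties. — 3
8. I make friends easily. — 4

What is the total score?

Items 3, 5 describe the absence/opposite of extraversion → reverse-score.
on a 0–6 scale, reversed = 6 − raw.
  item 1: 2
  item 2: 6
  item 3: 6 − 4 = 2
  item 4: 0
  item 5: 6 − 3 = 3
  item 6: 3
  item 7: 3
  item 8: 4
Total = 2 + 6 + 2 + 0 + 3 + 3 + 3 + 4 = 23

23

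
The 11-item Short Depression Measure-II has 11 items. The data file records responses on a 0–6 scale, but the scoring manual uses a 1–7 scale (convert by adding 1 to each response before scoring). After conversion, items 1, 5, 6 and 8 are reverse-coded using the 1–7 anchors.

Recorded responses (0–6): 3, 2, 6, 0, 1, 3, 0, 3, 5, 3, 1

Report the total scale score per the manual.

Convert to 1–7: 4, 3, 7, 1, 2, 4, 1, 4, 6, 4, 2
Reverse-coded (reverse-coded value = 8 − response):
  item 1: 8 − 4 = 4
  item 5: 8 − 2 = 6
  item 6: 8 − 4 = 4
  item 8: 8 − 4 = 4
Scored: 4, 3, 7, 1, 6, 4, 1, 4, 6, 4, 2
Total = 42

42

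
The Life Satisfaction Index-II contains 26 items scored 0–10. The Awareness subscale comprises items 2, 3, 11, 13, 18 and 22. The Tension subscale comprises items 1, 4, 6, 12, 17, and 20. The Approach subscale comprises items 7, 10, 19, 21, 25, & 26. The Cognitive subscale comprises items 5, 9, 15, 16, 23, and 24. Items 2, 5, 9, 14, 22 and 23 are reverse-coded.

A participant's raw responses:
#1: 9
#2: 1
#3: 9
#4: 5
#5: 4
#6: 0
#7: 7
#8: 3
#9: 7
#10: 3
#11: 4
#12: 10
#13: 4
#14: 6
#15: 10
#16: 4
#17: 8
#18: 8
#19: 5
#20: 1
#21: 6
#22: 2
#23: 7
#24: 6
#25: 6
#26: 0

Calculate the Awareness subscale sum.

42

Awareness items: 2, 3, 11, 13, 18, 22.
Of these, items 2 and 22 are reverse-coded; reversed = (0+10) − raw = 10 − raw.
  item 2: 10 − 1 = 9
  item 3: 9
  item 11: 4
  item 13: 4
  item 18: 8
  item 22: 10 − 2 = 8
Sum = 9 + 9 + 4 + 4 + 8 + 8 = 42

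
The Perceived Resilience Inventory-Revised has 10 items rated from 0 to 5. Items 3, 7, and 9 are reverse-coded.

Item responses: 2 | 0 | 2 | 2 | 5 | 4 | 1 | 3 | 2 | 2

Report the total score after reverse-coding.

28

Apply reverse scoring (reversed = (0+5) − raw = 5 − raw):
  item 3: 5 − 2 = 3
  item 7: 5 − 1 = 4
  item 9: 5 − 2 = 3
After reverse-coding: 2, 0, 3, 2, 5, 4, 4, 3, 3, 2
Total = 2 + 0 + 3 + 2 + 5 + 4 + 4 + 3 + 3 + 2 = 28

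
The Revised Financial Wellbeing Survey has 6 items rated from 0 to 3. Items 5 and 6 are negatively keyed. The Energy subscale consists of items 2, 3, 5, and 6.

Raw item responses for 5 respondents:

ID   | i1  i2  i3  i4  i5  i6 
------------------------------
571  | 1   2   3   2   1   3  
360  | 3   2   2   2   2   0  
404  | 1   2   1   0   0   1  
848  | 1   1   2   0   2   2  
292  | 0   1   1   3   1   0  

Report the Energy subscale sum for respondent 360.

Respondent 360 raw: 3, 2, 2, 2, 2, 0.
Energy items: 2, 3, 5, 6.
Reverse-coded (on a 0–3 scale, reversed = 3 − raw):
  item 2: 2
  item 3: 2
  item 5: 3 − 2 = 1
  item 6: 3 − 0 = 3
Sum = 2 + 2 + 1 + 3 = 8

8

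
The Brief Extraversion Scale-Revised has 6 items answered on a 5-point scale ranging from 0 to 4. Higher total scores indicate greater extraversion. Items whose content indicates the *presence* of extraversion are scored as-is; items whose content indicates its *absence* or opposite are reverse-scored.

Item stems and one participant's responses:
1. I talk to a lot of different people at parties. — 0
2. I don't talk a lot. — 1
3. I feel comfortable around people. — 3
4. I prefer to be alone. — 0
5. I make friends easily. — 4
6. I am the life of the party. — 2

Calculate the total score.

16

Items 2, 4 describe the absence/opposite of extraversion → reverse-score.
reverse-coded value = 4 − response.
  item 1: 0
  item 2: 4 − 1 = 3
  item 3: 3
  item 4: 4 − 0 = 4
  item 5: 4
  item 6: 2
Total = 0 + 3 + 3 + 4 + 4 + 2 = 16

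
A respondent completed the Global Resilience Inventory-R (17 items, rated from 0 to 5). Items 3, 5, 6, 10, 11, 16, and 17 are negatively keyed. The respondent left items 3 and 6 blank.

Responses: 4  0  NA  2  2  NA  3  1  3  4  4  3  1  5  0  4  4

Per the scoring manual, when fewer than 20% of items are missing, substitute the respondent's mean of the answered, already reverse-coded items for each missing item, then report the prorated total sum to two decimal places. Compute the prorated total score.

32.87

Reverse-coded (reverse-coded value = 5 − response):
  item 5: 5 − 2 = 3
  item 10: 5 − 4 = 1
  item 11: 5 − 4 = 1
  item 16: 5 − 4 = 1
  item 17: 5 − 4 = 1
Completed scored items (15 of 17): 4, 0, 2, 3, 3, 1, 3, 1, 1, 3, 1, 5, 0, 1, 1; sum = 29.
Person mean = 29 / 15 ≈ 1.9333
Prorated total = (29 / 15) × 17 = 32.87 (to 2 dp)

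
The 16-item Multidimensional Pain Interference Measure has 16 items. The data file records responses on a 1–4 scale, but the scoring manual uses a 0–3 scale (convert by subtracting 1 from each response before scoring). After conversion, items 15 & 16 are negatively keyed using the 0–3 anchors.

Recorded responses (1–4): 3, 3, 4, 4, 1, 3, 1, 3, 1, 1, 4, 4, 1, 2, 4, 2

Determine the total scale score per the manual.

Convert to 0–3: 2, 2, 3, 3, 0, 2, 0, 2, 0, 0, 3, 3, 0, 1, 3, 1
Reverse-coded (reverse-coded value = 3 − response):
  item 15: 3 − 3 = 0
  item 16: 3 − 1 = 2
Scored: 2, 2, 3, 3, 0, 2, 0, 2, 0, 0, 3, 3, 0, 1, 0, 2
Total = 23

23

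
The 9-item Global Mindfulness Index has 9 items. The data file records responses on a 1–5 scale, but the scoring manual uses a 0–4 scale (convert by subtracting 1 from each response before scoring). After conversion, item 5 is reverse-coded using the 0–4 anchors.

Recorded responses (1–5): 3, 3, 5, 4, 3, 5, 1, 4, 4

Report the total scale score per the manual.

Convert to 0–4: 2, 2, 4, 3, 2, 4, 0, 3, 3
Reverse-coded (reversed = (0+4) − raw = 4 − raw):
  item 5: 4 − 2 = 2
Scored: 2, 2, 4, 3, 2, 4, 0, 3, 3
Total = 23

23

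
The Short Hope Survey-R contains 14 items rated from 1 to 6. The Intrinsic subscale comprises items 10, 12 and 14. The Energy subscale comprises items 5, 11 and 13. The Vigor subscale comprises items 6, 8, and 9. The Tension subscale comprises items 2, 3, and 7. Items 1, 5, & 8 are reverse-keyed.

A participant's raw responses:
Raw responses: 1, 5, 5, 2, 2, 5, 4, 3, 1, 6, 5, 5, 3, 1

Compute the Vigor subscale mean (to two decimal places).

3.33

Vigor items: 6, 8, 9.
Of these, item 8 is reverse-keyed; reversed = (1+6) − raw = 7 − raw.
  item 6: 5
  item 8: 7 − 3 = 4
  item 9: 1
Sum = 5 + 4 + 1 = 10
Mean = 10 / 3 = 3.33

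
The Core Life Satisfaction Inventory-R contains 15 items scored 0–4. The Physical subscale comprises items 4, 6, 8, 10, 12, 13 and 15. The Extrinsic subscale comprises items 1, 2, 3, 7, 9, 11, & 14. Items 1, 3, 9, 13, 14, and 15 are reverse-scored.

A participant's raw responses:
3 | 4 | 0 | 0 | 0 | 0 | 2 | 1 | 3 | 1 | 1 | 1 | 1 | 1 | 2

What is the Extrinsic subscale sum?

Extrinsic items: 1, 2, 3, 7, 9, 11, 14.
Of these, items 1, 3, 9 and 14 are reverse-scored; reverse-coded value = 4 − response.
  item 1: 4 − 3 = 1
  item 2: 4
  item 3: 4 − 0 = 4
  item 7: 2
  item 9: 4 − 3 = 1
  item 11: 1
  item 14: 4 − 1 = 3
Sum = 1 + 4 + 4 + 2 + 1 + 1 + 3 = 16

16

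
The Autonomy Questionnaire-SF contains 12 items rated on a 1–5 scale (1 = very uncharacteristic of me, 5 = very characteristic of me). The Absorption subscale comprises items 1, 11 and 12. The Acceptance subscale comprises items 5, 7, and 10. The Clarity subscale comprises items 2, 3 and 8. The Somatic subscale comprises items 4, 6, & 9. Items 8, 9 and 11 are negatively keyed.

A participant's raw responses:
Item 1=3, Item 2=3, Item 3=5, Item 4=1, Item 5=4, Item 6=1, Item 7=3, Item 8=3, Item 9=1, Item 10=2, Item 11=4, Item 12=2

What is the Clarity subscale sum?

Clarity items: 2, 3, 8.
Of these, item 8 is negatively keyed; on a 1–5 scale, reversed = 6 − raw.
  item 2: 3
  item 3: 5
  item 8: 6 − 3 = 3
Sum = 3 + 5 + 3 = 11

11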